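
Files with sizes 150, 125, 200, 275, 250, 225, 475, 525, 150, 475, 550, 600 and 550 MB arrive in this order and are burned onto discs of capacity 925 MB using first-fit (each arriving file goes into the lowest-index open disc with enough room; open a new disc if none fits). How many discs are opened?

8

  150 → disc 1 (new)  [load 150/925]
  125 → disc 1  [load 275/925]
  200 → disc 1  [load 475/925]
  275 → disc 1  [load 750/925]
  250 → disc 2 (new)  [load 250/925]
  225 → disc 2  [load 475/925]
  475 → disc 3 (new)  [load 475/925]
  525 → disc 4 (new)  [load 525/925]
  150 → disc 1  [load 900/925]
  475 → disc 5 (new)  [load 475/925]
  550 → disc 6 (new)  [load 550/925]
  600 → disc 7 (new)  [load 600/925]
  550 → disc 8 (new)  [load 550/925]
8 discs opened.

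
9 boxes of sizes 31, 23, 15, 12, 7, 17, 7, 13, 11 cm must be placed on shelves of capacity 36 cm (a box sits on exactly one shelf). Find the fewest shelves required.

Total = 31 + 23 + 17 + 15 + 13 + 12 + 11 + 7 + 7 = 136 cm.
Lower bound: ⌈136/36⌉ = 4 shelves.
A packing using 4 shelves:
  shelf 1: 31 = 31
  shelf 2: 23 + 13 = 36
  shelf 3: 17 + 12 + 7 = 36
  shelf 4: 15 + 11 + 7 = 33
This matches the lower bound, so 4 is optimal.

4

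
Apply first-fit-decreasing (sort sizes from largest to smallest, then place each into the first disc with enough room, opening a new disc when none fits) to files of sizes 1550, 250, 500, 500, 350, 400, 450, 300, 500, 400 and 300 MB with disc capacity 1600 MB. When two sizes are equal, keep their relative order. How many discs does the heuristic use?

4

Sorted descending: 1550, 500, 500, 500, 450, 400, 400, 350, 300, 300, 250.
  1550 → disc 1 (new)  [load 1550/1600]
  500 → disc 2 (new)  [load 500/1600]
  500 → disc 2  [load 1000/1600]
  500 → disc 2  [load 1500/1600]
  450 → disc 3 (new)  [load 450/1600]
  400 → disc 3  [load 850/1600]
  400 → disc 3  [load 1250/1600]
  350 → disc 3  [load 1600/1600]
  300 → disc 4 (new)  [load 300/1600]
  300 → disc 4  [load 600/1600]
  250 → disc 4  [load 850/1600]
4 discs opened.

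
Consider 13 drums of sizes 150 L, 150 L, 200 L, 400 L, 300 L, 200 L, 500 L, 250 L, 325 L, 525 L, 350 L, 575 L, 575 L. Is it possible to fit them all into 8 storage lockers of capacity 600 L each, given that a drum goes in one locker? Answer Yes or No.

Yes

A valid assignment using 8 storage lockers:
  locker 1: 575 = 575
  locker 2: 575 = 575
  locker 3: 525 = 525
  locker 4: 500 = 500
  locker 5: 400 + 200 = 600
  locker 6: 350 + 250 = 600
  locker 7: 325 + 200 = 525
  locker 8: 300 + 150 + 150 = 600
Every load is within 600 L, so 8 storage lockers suffice.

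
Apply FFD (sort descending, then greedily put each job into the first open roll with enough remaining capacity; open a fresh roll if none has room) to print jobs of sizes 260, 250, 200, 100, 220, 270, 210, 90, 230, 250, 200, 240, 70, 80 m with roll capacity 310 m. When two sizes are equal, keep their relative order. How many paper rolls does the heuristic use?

10

Sorted descending: 270, 260, 250, 250, 240, 230, 220, 210, 200, 200, 100, 90, 80, 70.
  270 → roll 1 (new)  [load 270/310]
  260 → roll 2 (new)  [load 260/310]
  250 → roll 3 (new)  [load 250/310]
  250 → roll 4 (new)  [load 250/310]
  240 → roll 5 (new)  [load 240/310]
  230 → roll 6 (new)  [load 230/310]
  220 → roll 7 (new)  [load 220/310]
  210 → roll 8 (new)  [load 210/310]
  200 → roll 9 (new)  [load 200/310]
  200 → roll 10 (new)  [load 200/310]
  100 → roll 8  [load 310/310]
  90 → roll 7  [load 310/310]
  80 → roll 6  [load 310/310]
  70 → roll 5  [load 310/310]
10 paper rolls opened.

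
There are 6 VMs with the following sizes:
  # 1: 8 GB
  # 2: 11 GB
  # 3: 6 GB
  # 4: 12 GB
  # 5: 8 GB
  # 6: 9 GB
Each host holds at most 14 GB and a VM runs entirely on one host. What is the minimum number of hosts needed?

Total = 12 + 11 + 9 + 8 + 8 + 6 = 54 GB.
Lower bound: ⌈54/14⌉ = 4 hosts.
Also, 5 VMs each exceed 7 GB, and no two of those can share a host, so at least 5 hosts are needed.
A packing using 5 hosts:
  host 1: 12 = 12
  host 2: 11 = 11
  host 3: 9 = 9
  host 4: 8 + 6 = 14
  host 5: 8 = 8
This matches the lower bound, so 5 is optimal.

5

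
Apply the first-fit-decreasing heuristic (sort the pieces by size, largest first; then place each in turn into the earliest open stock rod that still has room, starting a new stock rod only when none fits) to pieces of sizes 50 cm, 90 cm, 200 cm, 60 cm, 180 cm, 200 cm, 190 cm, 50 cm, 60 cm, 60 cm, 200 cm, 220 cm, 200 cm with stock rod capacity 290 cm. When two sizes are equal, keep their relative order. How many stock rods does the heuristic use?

7

Sorted descending: 220, 200, 200, 200, 200, 190, 180, 90, 60, 60, 60, 50, 50.
  220 → stock rod 1 (new)  [load 220/290]
  200 → stock rod 2 (new)  [load 200/290]
  200 → stock rod 3 (new)  [load 200/290]
  200 → stock rod 4 (new)  [load 200/290]
  200 → stock rod 5 (new)  [load 200/290]
  190 → stock rod 6 (new)  [load 190/290]
  180 → stock rod 7 (new)  [load 180/290]
  90 → stock rod 2  [load 290/290]
  60 → stock rod 1  [load 280/290]
  60 → stock rod 3  [load 260/290]
  60 → stock rod 4  [load 260/290]
  50 → stock rod 5  [load 250/290]
  50 → stock rod 6  [load 240/290]
7 stock rods opened.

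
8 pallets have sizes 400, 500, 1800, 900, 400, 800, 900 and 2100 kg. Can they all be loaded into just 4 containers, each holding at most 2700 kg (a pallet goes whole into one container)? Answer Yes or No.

Yes

A valid assignment using 3 containers:
  container 1: 2100 + 500 = 2600
  container 2: 1800 + 900 = 2700
  container 3: 900 + 800 + 400 + 400 = 2500
That uses only 3 ≤ 4, so 4 containers are enough.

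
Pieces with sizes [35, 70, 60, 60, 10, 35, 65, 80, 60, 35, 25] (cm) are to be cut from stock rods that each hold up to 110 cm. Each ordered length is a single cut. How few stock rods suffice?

Total = 80 + 70 + 65 + 60 + 60 + 60 + 35 + 35 + 35 + 25 + 10 = 535 cm.
Lower bound: ⌈535/110⌉ = 5 stock rods.
Also, 6 pieces each exceed 55 cm, and no two of those can share a stock rod, so at least 6 stock rods are needed.
A packing using 6 stock rods:
  stock rod 1: 80 + 25 = 105
  stock rod 2: 70 + 35 = 105
  stock rod 3: 65 + 35 + 10 = 110
  stock rod 4: 60 + 35 = 95
  stock rod 5: 60 = 60
  stock rod 6: 60 = 60
This matches the lower bound, so 6 is optimal.

6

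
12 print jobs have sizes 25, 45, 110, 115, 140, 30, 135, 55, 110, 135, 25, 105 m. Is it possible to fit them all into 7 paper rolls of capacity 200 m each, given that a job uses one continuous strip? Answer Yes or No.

Yes

A valid assignment using 7 paper rolls:
  roll 1: 140 + 55 = 195
  roll 2: 135 + 45 = 180
  roll 3: 135 + 30 + 25 = 190
  roll 4: 115 + 25 = 140
  roll 5: 110 = 110
  roll 6: 110 = 110
  roll 7: 105 = 105
Every load is within 200 m, so 7 paper rolls suffice.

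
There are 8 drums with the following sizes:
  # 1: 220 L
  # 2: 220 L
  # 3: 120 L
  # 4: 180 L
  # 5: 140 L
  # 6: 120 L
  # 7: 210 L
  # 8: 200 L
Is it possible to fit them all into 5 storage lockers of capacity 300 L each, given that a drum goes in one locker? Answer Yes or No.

No

Total = 1410 L; ⌈1410/300⌉ = 5.
The bound of 5 does not rule out 5, but exhaustive search shows no assignment into 5 storage lockers of capacity 300 L exists — the minimum is 6.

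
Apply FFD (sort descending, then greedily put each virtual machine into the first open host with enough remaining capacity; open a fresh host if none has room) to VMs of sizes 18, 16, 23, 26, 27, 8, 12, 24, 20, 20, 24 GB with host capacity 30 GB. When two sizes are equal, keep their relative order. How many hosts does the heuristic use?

Sorted descending: 27, 26, 24, 24, 23, 20, 20, 18, 16, 12, 8.
  27 → host 1 (new)  [load 27/30]
  26 → host 2 (new)  [load 26/30]
  24 → host 3 (new)  [load 24/30]
  24 → host 4 (new)  [load 24/30]
  23 → host 5 (new)  [load 23/30]
  20 → host 6 (new)  [load 20/30]
  20 → host 7 (new)  [load 20/30]
  18 → host 8 (new)  [load 18/30]
  16 → host 9 (new)  [load 16/30]
  12 → host 8  [load 30/30]
  8 → host 6  [load 28/30]
9 hosts opened.

9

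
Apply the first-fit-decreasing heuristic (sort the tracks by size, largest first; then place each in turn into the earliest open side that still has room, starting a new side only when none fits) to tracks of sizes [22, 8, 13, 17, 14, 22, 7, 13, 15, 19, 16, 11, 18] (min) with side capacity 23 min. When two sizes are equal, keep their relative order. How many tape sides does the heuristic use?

Sorted descending: 22, 22, 19, 18, 17, 16, 15, 14, 13, 13, 11, 8, 7.
  22 → side 1 (new)  [load 22/23]
  22 → side 2 (new)  [load 22/23]
  19 → side 3 (new)  [load 19/23]
  18 → side 4 (new)  [load 18/23]
  17 → side 5 (new)  [load 17/23]
  16 → side 6 (new)  [load 16/23]
  15 → side 7 (new)  [load 15/23]
  14 → side 8 (new)  [load 14/23]
  13 → side 9 (new)  [load 13/23]
  13 → side 10 (new)  [load 13/23]
  11 → side 11 (new)  [load 11/23]
  8 → side 7  [load 23/23]
  7 → side 6  [load 23/23]
11 tape sides opened.

11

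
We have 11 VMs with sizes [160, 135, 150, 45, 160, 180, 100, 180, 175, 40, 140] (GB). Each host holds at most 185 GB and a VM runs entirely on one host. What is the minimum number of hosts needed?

Total = 180 + 180 + 175 + 160 + 160 + 150 + 140 + 135 + 100 + 45 + 40 = 1465 GB.
Lower bound: ⌈1465/185⌉ = 8 hosts.
Also, 9 VMs each exceed 185/2 GB, and no two of those can share a host, so at least 9 hosts are needed.
A packing using 9 hosts:
  host 1: 180 = 180
  host 2: 180 = 180
  host 3: 175 = 175
  host 4: 160 = 160
  host 5: 160 = 160
  host 6: 150 = 150
  host 7: 140 + 45 = 185
  host 8: 135 + 40 = 175
  host 9: 100 = 100
This matches the lower bound, so 9 is optimal.

9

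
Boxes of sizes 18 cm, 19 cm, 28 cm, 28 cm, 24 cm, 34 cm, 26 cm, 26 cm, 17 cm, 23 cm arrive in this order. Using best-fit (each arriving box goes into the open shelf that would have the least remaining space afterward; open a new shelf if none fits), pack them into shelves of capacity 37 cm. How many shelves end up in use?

  18 → shelf 1 (new)  [load 18/37]
  19 → shelf 1  [load 37/37]
  28 → shelf 2 (new)  [load 28/37]
  28 → shelf 3 (new)  [load 28/37]
  24 → shelf 4 (new)  [load 24/37]
  34 → shelf 5 (new)  [load 34/37]
  26 → shelf 6 (new)  [load 26/37]
  26 → shelf 7 (new)  [load 26/37]
  17 → shelf 8 (new)  [load 17/37]
  23 → shelf 9 (new)  [load 23/37]
9 shelves opened.

9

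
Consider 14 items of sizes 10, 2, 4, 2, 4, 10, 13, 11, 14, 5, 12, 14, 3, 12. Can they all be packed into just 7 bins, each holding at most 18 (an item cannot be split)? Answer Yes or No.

No

Total = 116; ⌈116/18⌉ = 7.
8 items each exceed half the capacity and cannot share a bin, forcing at least 8 bins.
At least 8 bins are required, but only 7 are allowed.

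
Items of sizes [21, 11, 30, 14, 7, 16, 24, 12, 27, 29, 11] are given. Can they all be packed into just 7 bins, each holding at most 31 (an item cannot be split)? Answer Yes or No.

No

Total = 202; ⌈202/31⌉ = 7.
The bound of 7 does not rule out 7, but exhaustive search shows no assignment into 7 bins of capacity 31 exists — the minimum is 8.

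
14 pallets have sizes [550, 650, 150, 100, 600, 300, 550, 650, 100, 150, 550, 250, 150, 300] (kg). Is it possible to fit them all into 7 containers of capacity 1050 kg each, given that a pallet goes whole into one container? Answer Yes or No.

A valid assignment using 6 containers:
  container 1: 650 + 300 + 100 = 1050
  container 2: 650 + 300 + 100 = 1050
  container 3: 600 + 250 + 150 = 1000
  container 4: 550 + 150 + 150 = 850
  container 5: 550 = 550
  container 6: 550 = 550
That uses only 6 ≤ 7, so 7 containers are enough.

Yes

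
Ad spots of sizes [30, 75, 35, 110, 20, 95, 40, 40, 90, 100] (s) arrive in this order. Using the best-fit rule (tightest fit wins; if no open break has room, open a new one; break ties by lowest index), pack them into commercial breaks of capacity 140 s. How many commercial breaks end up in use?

5

  30 → break 1 (new)  [load 30/140]
  75 → break 1  [load 105/140]
  35 → break 1  [load 140/140]
  110 → break 2 (new)  [load 110/140]
  20 → break 2  [load 130/140]
  95 → break 3 (new)  [load 95/140]
  40 → break 3  [load 135/140]
  40 → break 4 (new)  [load 40/140]
  90 → break 4  [load 130/140]
  100 → break 5 (new)  [load 100/140]
5 commercial breaks opened.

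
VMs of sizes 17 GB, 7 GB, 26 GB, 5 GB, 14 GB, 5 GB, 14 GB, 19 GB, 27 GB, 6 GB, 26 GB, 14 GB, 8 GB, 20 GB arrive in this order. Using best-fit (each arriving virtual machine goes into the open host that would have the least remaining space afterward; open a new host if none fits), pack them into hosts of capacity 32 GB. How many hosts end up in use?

8

  17 → host 1 (new)  [load 17/32]
  7 → host 1  [load 24/32]
  26 → host 2 (new)  [load 26/32]
  5 → host 2  [load 31/32]
  14 → host 3 (new)  [load 14/32]
  5 → host 1  [load 29/32]
  14 → host 3  [load 28/32]
  19 → host 4 (new)  [load 19/32]
  27 → host 5 (new)  [load 27/32]
  6 → host 4  [load 25/32]
  26 → host 6 (new)  [load 26/32]
  14 → host 7 (new)  [load 14/32]
  8 → host 7  [load 22/32]
  20 → host 8 (new)  [load 20/32]
8 hosts opened.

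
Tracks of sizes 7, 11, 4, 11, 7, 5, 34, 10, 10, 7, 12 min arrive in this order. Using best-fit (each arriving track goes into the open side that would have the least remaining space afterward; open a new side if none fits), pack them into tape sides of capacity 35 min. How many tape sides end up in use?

  7 → side 1 (new)  [load 7/35]
  11 → side 1  [load 18/35]
  4 → side 1  [load 22/35]
  11 → side 1  [load 33/35]
  7 → side 2 (new)  [load 7/35]
  5 → side 2  [load 12/35]
  34 → side 3 (new)  [load 34/35]
  10 → side 2  [load 22/35]
  10 → side 2  [load 32/35]
  7 → side 4 (new)  [load 7/35]
  12 → side 4  [load 19/35]
4 tape sides opened.

4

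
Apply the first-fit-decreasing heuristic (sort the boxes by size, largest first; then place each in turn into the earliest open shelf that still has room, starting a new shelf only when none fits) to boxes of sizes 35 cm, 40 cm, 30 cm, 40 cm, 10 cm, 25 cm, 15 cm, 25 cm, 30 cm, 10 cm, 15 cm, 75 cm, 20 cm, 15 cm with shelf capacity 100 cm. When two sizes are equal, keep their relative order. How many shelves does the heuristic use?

4

Sorted descending: 75, 40, 40, 35, 30, 30, 25, 25, 20, 15, 15, 15, 10, 10.
  75 → shelf 1 (new)  [load 75/100]
  40 → shelf 2 (new)  [load 40/100]
  40 → shelf 2  [load 80/100]
  35 → shelf 3 (new)  [load 35/100]
  30 → shelf 3  [load 65/100]
  30 → shelf 3  [load 95/100]
  25 → shelf 1  [load 100/100]
  25 → shelf 4 (new)  [load 25/100]
  20 → shelf 2  [load 100/100]
  15 → shelf 4  [load 40/100]
  15 → shelf 4  [load 55/100]
  15 → shelf 4  [load 70/100]
  10 → shelf 4  [load 80/100]
  10 → shelf 4  [load 90/100]
4 shelves opened.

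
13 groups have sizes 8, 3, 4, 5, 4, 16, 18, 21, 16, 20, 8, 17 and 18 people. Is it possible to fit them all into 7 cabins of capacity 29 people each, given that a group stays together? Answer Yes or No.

A valid assignment using 7 cabins:
  cabin 1: 21 + 8 = 29
  cabin 2: 20 + 8 = 28
  cabin 3: 18 + 5 + 4 = 27
  cabin 4: 18 + 4 + 3 = 25
  cabin 5: 17 = 17
  cabin 6: 16 = 16
  cabin 7: 16 = 16
Every load is within 29 people, so 7 cabins suffice.

Yes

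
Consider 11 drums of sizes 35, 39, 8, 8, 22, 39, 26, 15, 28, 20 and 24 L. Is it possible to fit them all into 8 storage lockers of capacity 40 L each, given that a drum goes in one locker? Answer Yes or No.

A valid assignment using 8 storage lockers:
  locker 1: 39 = 39
  locker 2: 39 = 39
  locker 3: 35 = 35
  locker 4: 28 + 8 = 36
  locker 5: 26 + 8 = 34
  locker 6: 24 + 15 = 39
  locker 7: 22 = 22
  locker 8: 20 = 20
Every load is within 40 L, so 8 storage lockers suffice.

Yes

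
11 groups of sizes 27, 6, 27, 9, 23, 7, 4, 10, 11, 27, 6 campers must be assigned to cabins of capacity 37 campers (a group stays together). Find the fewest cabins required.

5

Total = 27 + 27 + 27 + 23 + 11 + 10 + 9 + 7 + 6 + 6 + 4 = 157 campers.
Lower bound: ⌈157/37⌉ = 5 cabins.
A packing using 5 cabins:
  cabin 1: 27 + 10 = 37
  cabin 2: 27 + 9 = 36
  cabin 3: 27 + 7 = 34
  cabin 4: 23 + 11 = 34
  cabin 5: 6 + 6 + 4 = 16
This matches the lower bound, so 5 is optimal.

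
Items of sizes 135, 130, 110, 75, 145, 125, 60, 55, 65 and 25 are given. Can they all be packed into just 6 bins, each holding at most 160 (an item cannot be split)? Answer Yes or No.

No

Total = 925; ⌈925/160⌉ = 6.
The bound of 6 does not rule out 6, but exhaustive search shows no assignment into 6 bins of capacity 160 exists — the minimum is 7.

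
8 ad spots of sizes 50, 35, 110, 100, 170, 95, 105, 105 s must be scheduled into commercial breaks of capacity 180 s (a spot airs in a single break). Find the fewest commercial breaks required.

6

Total = 170 + 110 + 105 + 105 + 100 + 95 + 50 + 35 = 770 s.
Lower bound: ⌈770/180⌉ = 5 commercial breaks.
Also, 6 ad spots each exceed 90 s, and no two of those can share a break, so at least 6 commercial breaks are needed.
A packing using 6 commercial breaks:
  break 1: 170 = 170
  break 2: 110 + 50 = 160
  break 3: 105 + 35 = 140
  break 4: 105 = 105
  break 5: 100 = 100
  break 6: 95 = 95
This matches the lower bound, so 6 is optimal.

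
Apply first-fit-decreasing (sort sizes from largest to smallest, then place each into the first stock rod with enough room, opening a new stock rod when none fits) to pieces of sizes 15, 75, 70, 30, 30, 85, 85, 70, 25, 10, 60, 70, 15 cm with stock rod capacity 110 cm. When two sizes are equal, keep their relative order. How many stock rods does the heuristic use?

Sorted descending: 85, 85, 75, 70, 70, 70, 60, 30, 30, 25, 15, 15, 10.
  85 → stock rod 1 (new)  [load 85/110]
  85 → stock rod 2 (new)  [load 85/110]
  75 → stock rod 3 (new)  [load 75/110]
  70 → stock rod 4 (new)  [load 70/110]
  70 → stock rod 5 (new)  [load 70/110]
  70 → stock rod 6 (new)  [load 70/110]
  60 → stock rod 7 (new)  [load 60/110]
  30 → stock rod 3  [load 105/110]
  30 → stock rod 4  [load 100/110]
  25 → stock rod 1  [load 110/110]
  15 → stock rod 2  [load 100/110]
  15 → stock rod 5  [load 85/110]
  10 → stock rod 2  [load 110/110]
7 stock rods opened.

7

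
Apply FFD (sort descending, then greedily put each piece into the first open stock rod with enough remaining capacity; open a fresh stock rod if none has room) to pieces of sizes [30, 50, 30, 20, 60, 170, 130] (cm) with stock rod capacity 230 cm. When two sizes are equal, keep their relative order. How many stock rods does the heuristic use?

Sorted descending: 170, 130, 60, 50, 30, 30, 20.
  170 → stock rod 1 (new)  [load 170/230]
  130 → stock rod 2 (new)  [load 130/230]
  60 → stock rod 1  [load 230/230]
  50 → stock rod 2  [load 180/230]
  30 → stock rod 2  [load 210/230]
  30 → stock rod 3 (new)  [load 30/230]
  20 → stock rod 2  [load 230/230]
3 stock rods opened.

3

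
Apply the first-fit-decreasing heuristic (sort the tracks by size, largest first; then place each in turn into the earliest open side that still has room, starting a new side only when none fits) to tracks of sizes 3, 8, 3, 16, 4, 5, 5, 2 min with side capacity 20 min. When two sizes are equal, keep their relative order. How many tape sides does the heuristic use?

3

Sorted descending: 16, 8, 5, 5, 4, 3, 3, 2.
  16 → side 1 (new)  [load 16/20]
  8 → side 2 (new)  [load 8/20]
  5 → side 2  [load 13/20]
  5 → side 2  [load 18/20]
  4 → side 1  [load 20/20]
  3 → side 3 (new)  [load 3/20]
  3 → side 3  [load 6/20]
  2 → side 2  [load 20/20]
3 tape sides opened.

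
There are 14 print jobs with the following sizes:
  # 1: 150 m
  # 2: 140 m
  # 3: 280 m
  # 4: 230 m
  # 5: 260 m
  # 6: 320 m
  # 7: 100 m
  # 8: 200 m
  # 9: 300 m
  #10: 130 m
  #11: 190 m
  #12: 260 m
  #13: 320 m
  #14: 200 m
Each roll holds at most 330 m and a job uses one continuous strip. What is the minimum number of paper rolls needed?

Total = 320 + 320 + 300 + 280 + 260 + 260 + 230 + 200 + 200 + 190 + 150 + 140 + 130 + 100 = 3080 m.
Lower bound: ⌈3080/330⌉ = 10 paper rolls.
A packing using 11 paper rolls:
  roll 1: 320 = 320
  roll 2: 320 = 320
  roll 3: 300 = 300
  roll 4: 280 = 280
  roll 5: 260 = 260
  roll 6: 260 = 260
  roll 7: 230 + 100 = 330
  roll 8: 200 + 130 = 330
  roll 9: 200 = 200
  roll 10: 190 + 140 = 330
  roll 11: 150 = 150
No arrangement into 10 paper rolls stays within capacity, so 11 is optimal.

11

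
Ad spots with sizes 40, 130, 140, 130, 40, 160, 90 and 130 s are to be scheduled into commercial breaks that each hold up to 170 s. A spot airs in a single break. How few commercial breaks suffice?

6

Total = 160 + 140 + 130 + 130 + 130 + 90 + 40 + 40 = 860 s.
Lower bound: ⌈860/170⌉ = 6 commercial breaks.
A packing using 6 commercial breaks:
  break 1: 160 = 160
  break 2: 140 = 140
  break 3: 130 + 40 = 170
  break 4: 130 + 40 = 170
  break 5: 130 = 130
  break 6: 90 = 90
This matches the lower bound, so 6 is optimal.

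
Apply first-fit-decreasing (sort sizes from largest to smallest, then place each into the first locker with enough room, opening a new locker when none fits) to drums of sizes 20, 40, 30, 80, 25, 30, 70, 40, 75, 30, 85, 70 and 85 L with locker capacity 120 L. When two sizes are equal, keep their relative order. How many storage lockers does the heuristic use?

Sorted descending: 85, 85, 80, 75, 70, 70, 40, 40, 30, 30, 30, 25, 20.
  85 → locker 1 (new)  [load 85/120]
  85 → locker 2 (new)  [load 85/120]
  80 → locker 3 (new)  [load 80/120]
  75 → locker 4 (new)  [load 75/120]
  70 → locker 5 (new)  [load 70/120]
  70 → locker 6 (new)  [load 70/120]
  40 → locker 3  [load 120/120]
  40 → locker 4  [load 115/120]
  30 → locker 1  [load 115/120]
  30 → locker 2  [load 115/120]
  30 → locker 5  [load 100/120]
  25 → locker 6  [load 95/120]
  20 → locker 5  [load 120/120]
6 storage lockers opened.

6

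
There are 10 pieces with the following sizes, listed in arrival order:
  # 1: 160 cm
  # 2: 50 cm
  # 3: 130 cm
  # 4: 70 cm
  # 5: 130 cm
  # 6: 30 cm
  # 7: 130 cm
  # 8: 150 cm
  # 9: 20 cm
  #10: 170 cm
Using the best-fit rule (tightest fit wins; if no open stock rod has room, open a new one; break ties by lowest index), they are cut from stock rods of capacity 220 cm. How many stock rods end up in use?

6

  160 → stock rod 1 (new)  [load 160/220]
  50 → stock rod 1  [load 210/220]
  130 → stock rod 2 (new)  [load 130/220]
  70 → stock rod 2  [load 200/220]
  130 → stock rod 3 (new)  [load 130/220]
  30 → stock rod 3  [load 160/220]
  130 → stock rod 4 (new)  [load 130/220]
  150 → stock rod 5 (new)  [load 150/220]
  20 → stock rod 2  [load 220/220]
  170 → stock rod 6 (new)  [load 170/220]
6 stock rods opened.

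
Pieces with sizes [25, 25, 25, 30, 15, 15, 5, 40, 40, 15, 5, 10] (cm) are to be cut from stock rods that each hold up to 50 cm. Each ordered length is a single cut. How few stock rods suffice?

Total = 40 + 40 + 30 + 25 + 25 + 25 + 15 + 15 + 15 + 10 + 5 + 5 = 250 cm.
Lower bound: ⌈250/50⌉ = 5 stock rods.
A packing using 6 stock rods:
  stock rod 1: 40 + 10 = 50
  stock rod 2: 40 + 5 + 5 = 50
  stock rod 3: 30 + 15 = 45
  stock rod 4: 25 + 25 = 50
  stock rod 5: 25 + 15 = 40
  stock rod 6: 15 = 15
No arrangement into 5 stock rods stays within capacity, so 6 is optimal.

6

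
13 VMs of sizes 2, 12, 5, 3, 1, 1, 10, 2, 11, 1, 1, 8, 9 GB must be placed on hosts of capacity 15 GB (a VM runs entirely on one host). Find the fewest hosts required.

5

Total = 12 + 11 + 10 + 9 + 8 + 5 + 3 + 2 + 2 + 1 + 1 + 1 + 1 = 66 GB.
Lower bound: ⌈66/15⌉ = 5 hosts.
A packing using 5 hosts:
  host 1: 12 + 3 = 15
  host 2: 11 + 2 + 2 = 15
  host 3: 10 + 5 = 15
  host 4: 9 + 1 + 1 + 1 + 1 = 13
  host 5: 8 = 8
This matches the lower bound, so 5 is optimal.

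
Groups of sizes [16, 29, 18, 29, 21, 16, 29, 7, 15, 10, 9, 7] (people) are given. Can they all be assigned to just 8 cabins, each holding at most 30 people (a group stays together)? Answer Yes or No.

A valid assignment using 8 cabins:
  cabin 1: 29 = 29
  cabin 2: 29 = 29
  cabin 3: 29 = 29
  cabin 4: 21 + 9 = 30
  cabin 5: 18 + 10 = 28
  cabin 6: 16 + 7 + 7 = 30
  cabin 7: 16 = 16
  cabin 8: 15 = 15
Every load is within 30 people, so 8 cabins suffice.

Yes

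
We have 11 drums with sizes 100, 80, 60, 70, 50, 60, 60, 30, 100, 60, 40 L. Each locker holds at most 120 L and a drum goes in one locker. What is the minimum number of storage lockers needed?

7

Total = 100 + 100 + 80 + 70 + 60 + 60 + 60 + 60 + 50 + 40 + 30 = 710 L.
Lower bound: ⌈710/120⌉ = 6 storage lockers.
A packing using 7 storage lockers:
  locker 1: 100 = 100
  locker 2: 100 = 100
  locker 3: 80 + 40 = 120
  locker 4: 70 + 50 = 120
  locker 5: 60 + 60 = 120
  locker 6: 60 + 60 = 120
  locker 7: 30 = 30
No arrangement into 6 storage lockers stays within capacity, so 7 is optimal.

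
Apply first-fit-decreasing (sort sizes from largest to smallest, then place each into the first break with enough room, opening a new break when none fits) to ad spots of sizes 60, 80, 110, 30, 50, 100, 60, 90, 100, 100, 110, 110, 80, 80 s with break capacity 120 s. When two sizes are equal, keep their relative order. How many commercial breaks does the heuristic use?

12

Sorted descending: 110, 110, 110, 100, 100, 100, 90, 80, 80, 80, 60, 60, 50, 30.
  110 → break 1 (new)  [load 110/120]
  110 → break 2 (new)  [load 110/120]
  110 → break 3 (new)  [load 110/120]
  100 → break 4 (new)  [load 100/120]
  100 → break 5 (new)  [load 100/120]
  100 → break 6 (new)  [load 100/120]
  90 → break 7 (new)  [load 90/120]
  80 → break 8 (new)  [load 80/120]
  80 → break 9 (new)  [load 80/120]
  80 → break 10 (new)  [load 80/120]
  60 → break 11 (new)  [load 60/120]
  60 → break 11  [load 120/120]
  50 → break 12 (new)  [load 50/120]
  30 → break 7  [load 120/120]
12 commercial breaks opened.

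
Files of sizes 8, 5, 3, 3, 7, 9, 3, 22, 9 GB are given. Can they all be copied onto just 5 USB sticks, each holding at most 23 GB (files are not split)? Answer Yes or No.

Yes

A valid assignment using 4 USB sticks:
  USB stick 1: 22 = 22
  USB stick 2: 9 + 9 + 5 = 23
  USB stick 3: 8 + 7 + 3 + 3 = 21
  USB stick 4: 3 = 3
That uses only 4 ≤ 5, so 5 USB sticks are enough.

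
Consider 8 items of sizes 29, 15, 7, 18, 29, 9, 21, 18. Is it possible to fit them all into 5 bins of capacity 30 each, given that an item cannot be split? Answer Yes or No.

Total = 146; ⌈146/30⌉ = 5.
The bound of 5 does not rule out 5, but exhaustive search shows no assignment into 5 bins of capacity 30 exists — the minimum is 6.

No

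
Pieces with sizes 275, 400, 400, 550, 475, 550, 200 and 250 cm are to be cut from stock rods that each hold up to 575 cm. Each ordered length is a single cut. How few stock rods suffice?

7

Total = 550 + 550 + 475 + 400 + 400 + 275 + 250 + 200 = 3100 cm.
Lower bound: ⌈3100/575⌉ = 6 stock rods.
A packing using 7 stock rods:
  stock rod 1: 550 = 550
  stock rod 2: 550 = 550
  stock rod 3: 475 = 475
  stock rod 4: 400 = 400
  stock rod 5: 400 = 400
  stock rod 6: 275 + 250 = 525
  stock rod 7: 200 = 200
No arrangement into 6 stock rods stays within capacity, so 7 is optimal.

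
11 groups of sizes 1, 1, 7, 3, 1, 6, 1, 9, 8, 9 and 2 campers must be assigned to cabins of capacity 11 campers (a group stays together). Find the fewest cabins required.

5

Total = 9 + 9 + 8 + 7 + 6 + 3 + 2 + 1 + 1 + 1 + 1 = 48 campers.
Lower bound: ⌈48/11⌉ = 5 cabins.
A packing using 5 cabins:
  cabin 1: 9 + 2 = 11
  cabin 2: 9 + 1 + 1 = 11
  cabin 3: 8 + 3 = 11
  cabin 4: 7 + 1 + 1 = 9
  cabin 5: 6 = 6
This matches the lower bound, so 5 is optimal.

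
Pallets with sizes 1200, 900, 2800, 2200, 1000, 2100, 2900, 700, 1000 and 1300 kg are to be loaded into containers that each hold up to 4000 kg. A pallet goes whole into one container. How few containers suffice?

5

Total = 2900 + 2800 + 2200 + 2100 + 1300 + 1200 + 1000 + 1000 + 900 + 700 = 16100 kg.
Lower bound: ⌈16100/4000⌉ = 5 containers.
A packing using 5 containers:
  container 1: 2900 + 1000 = 3900
  container 2: 2800 + 1200 = 4000
  container 3: 2200 + 1300 = 3500
  container 4: 2100 + 1000 + 900 = 4000
  container 5: 700 = 700
This matches the lower bound, so 5 is optimal.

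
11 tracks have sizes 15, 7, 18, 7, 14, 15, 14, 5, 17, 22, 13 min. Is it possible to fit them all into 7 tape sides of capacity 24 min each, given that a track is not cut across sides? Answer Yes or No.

Total = 147 min; ⌈147/24⌉ = 7.
8 tracks each exceed half the capacity and cannot share a side, forcing at least 8 tape sides.
At least 8 tape sides are required, but only 7 are allowed.

No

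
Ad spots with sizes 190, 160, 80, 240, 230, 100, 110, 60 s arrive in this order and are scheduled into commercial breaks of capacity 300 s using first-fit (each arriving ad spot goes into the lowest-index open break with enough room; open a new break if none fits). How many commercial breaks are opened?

5

  190 → break 1 (new)  [load 190/300]
  160 → break 2 (new)  [load 160/300]
  80 → break 1  [load 270/300]
  240 → break 3 (new)  [load 240/300]
  230 → break 4 (new)  [load 230/300]
  100 → break 2  [load 260/300]
  110 → break 5 (new)  [load 110/300]
  60 → break 3  [load 300/300]
5 commercial breaks opened.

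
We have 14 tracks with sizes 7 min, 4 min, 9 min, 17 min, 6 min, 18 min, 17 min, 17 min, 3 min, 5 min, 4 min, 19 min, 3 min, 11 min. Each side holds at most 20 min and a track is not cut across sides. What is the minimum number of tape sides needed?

8

Total = 19 + 18 + 17 + 17 + 17 + 11 + 9 + 7 + 6 + 5 + 4 + 4 + 3 + 3 = 140 min.
Lower bound: ⌈140/20⌉ = 7 tape sides.
A packing using 8 tape sides:
  side 1: 19 = 19
  side 2: 18 = 18
  side 3: 17 + 3 = 20
  side 4: 17 + 3 = 20
  side 5: 17 = 17
  side 6: 11 + 9 = 20
  side 7: 7 + 6 + 5 = 18
  side 8: 4 + 4 = 8
No arrangement into 7 tape sides stays within capacity, so 8 is optimal.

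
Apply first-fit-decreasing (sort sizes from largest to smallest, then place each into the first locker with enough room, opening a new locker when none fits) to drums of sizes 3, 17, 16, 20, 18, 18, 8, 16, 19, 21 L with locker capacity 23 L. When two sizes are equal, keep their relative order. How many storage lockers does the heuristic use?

Sorted descending: 21, 20, 19, 18, 18, 17, 16, 16, 8, 3.
  21 → locker 1 (new)  [load 21/23]
  20 → locker 2 (new)  [load 20/23]
  19 → locker 3 (new)  [load 19/23]
  18 → locker 4 (new)  [load 18/23]
  18 → locker 5 (new)  [load 18/23]
  17 → locker 6 (new)  [load 17/23]
  16 → locker 7 (new)  [load 16/23]
  16 → locker 8 (new)  [load 16/23]
  8 → locker 9 (new)  [load 8/23]
  3 → locker 2  [load 23/23]
9 storage lockers opened.

9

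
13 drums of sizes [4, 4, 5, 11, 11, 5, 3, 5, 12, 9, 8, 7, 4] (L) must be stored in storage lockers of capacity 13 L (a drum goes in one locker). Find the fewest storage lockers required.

Total = 12 + 11 + 11 + 9 + 8 + 7 + 5 + 5 + 5 + 4 + 4 + 4 + 3 = 88 L.
Lower bound: ⌈88/13⌉ = 7 storage lockers.
A packing using 8 storage lockers:
  locker 1: 12 = 12
  locker 2: 11 = 11
  locker 3: 11 = 11
  locker 4: 9 + 4 = 13
  locker 5: 8 + 5 = 13
  locker 6: 7 + 5 = 12
  locker 7: 5 + 4 + 4 = 13
  locker 8: 3 = 3
No arrangement into 7 storage lockers stays within capacity, so 8 is optimal.

8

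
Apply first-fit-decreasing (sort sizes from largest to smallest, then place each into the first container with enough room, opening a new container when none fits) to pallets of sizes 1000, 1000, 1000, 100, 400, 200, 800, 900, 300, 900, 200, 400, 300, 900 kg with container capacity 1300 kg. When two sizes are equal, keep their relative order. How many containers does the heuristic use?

Sorted descending: 1000, 1000, 1000, 900, 900, 900, 800, 400, 400, 300, 300, 200, 200, 100.
  1000 → container 1 (new)  [load 1000/1300]
  1000 → container 2 (new)  [load 1000/1300]
  1000 → container 3 (new)  [load 1000/1300]
  900 → container 4 (new)  [load 900/1300]
  900 → container 5 (new)  [load 900/1300]
  900 → container 6 (new)  [load 900/1300]
  800 → container 7 (new)  [load 800/1300]
  400 → container 4  [load 1300/1300]
  400 → container 5  [load 1300/1300]
  300 → container 1  [load 1300/1300]
  300 → container 2  [load 1300/1300]
  200 → container 3  [load 1200/1300]
  200 → container 6  [load 1100/1300]
  100 → container 3  [load 1300/1300]
7 containers opened.

7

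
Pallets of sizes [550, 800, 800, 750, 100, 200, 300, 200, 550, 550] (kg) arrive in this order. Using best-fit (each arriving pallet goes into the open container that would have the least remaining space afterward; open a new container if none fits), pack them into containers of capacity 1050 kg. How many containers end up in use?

  550 → container 1 (new)  [load 550/1050]
  800 → container 2 (new)  [load 800/1050]
  800 → container 3 (new)  [load 800/1050]
  750 → container 4 (new)  [load 750/1050]
  100 → container 2  [load 900/1050]
  200 → container 3  [load 1000/1050]
  300 → container 4  [load 1050/1050]
  200 → container 1  [load 750/1050]
  550 → container 5 (new)  [load 550/1050]
  550 → container 6 (new)  [load 550/1050]
6 containers opened.

6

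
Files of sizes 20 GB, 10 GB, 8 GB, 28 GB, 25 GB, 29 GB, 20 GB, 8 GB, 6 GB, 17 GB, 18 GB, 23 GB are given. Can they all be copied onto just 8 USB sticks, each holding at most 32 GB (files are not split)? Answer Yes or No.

A valid assignment using 8 USB sticks:
  USB stick 1: 29 = 29
  USB stick 2: 28 = 28
  USB stick 3: 25 + 6 = 31
  USB stick 4: 23 + 8 = 31
  USB stick 5: 20 + 10 = 30
  USB stick 6: 20 + 8 = 28
  USB stick 7: 18 = 18
  USB stick 8: 17 = 17
Every load is within 32 GB, so 8 USB sticks suffice.

Yes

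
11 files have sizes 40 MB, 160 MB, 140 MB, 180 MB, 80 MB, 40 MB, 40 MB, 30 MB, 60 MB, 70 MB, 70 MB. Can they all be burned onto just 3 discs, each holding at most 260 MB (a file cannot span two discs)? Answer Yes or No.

Total = 910 MB; ⌈910/260⌉ = 4.
At least 4 discs are required, but only 3 are allowed.

No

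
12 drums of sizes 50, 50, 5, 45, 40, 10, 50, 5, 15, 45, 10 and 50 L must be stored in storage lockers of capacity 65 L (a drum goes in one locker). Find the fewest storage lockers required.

7

Total = 50 + 50 + 50 + 50 + 45 + 45 + 40 + 15 + 10 + 10 + 5 + 5 = 375 L.
Lower bound: ⌈375/65⌉ = 6 storage lockers.
Also, 7 drums each exceed 65/2 L, and no two of those can share a locker, so at least 7 storage lockers are needed.
A packing using 7 storage lockers:
  locker 1: 50 + 15 = 65
  locker 2: 50 + 10 + 5 = 65
  locker 3: 50 + 10 + 5 = 65
  locker 4: 50 = 50
  locker 5: 45 = 45
  locker 6: 45 = 45
  locker 7: 40 = 40
This matches the lower bound, so 7 is optimal.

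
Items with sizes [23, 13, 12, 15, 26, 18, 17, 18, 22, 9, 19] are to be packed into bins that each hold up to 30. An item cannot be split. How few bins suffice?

Total = 26 + 23 + 22 + 19 + 18 + 18 + 17 + 15 + 13 + 12 + 9 = 192.
Lower bound: ⌈192/30⌉ = 7 bins.
A packing using 8 bins:
  bin 1: 26 = 26
  bin 2: 23 = 23
  bin 3: 22 = 22
  bin 4: 19 + 9 = 28
  bin 5: 18 + 12 = 30
  bin 6: 18 = 18
  bin 7: 17 + 13 = 30
  bin 8: 15 = 15
No arrangement into 7 bins stays within capacity, so 8 is optimal.

8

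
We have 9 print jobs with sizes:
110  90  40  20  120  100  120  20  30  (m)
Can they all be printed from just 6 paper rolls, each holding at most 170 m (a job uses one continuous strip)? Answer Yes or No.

Yes

A valid assignment using 5 paper rolls:
  roll 1: 120 + 40 = 160
  roll 2: 120 + 30 + 20 = 170
  roll 3: 110 + 20 = 130
  roll 4: 100 = 100
  roll 5: 90 = 90
That uses only 5 ≤ 6, so 6 paper rolls are enough.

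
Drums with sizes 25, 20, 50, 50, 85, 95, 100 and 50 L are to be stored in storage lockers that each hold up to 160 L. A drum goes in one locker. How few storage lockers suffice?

4

Total = 100 + 95 + 85 + 50 + 50 + 50 + 25 + 20 = 475 L.
Lower bound: ⌈475/160⌉ = 3 storage lockers.
A packing using 4 storage lockers:
  locker 1: 100 + 50 = 150
  locker 2: 95 + 50 = 145
  locker 3: 85 + 50 + 25 = 160
  locker 4: 20 = 20
No arrangement into 3 storage lockers stays within capacity, so 4 is optimal.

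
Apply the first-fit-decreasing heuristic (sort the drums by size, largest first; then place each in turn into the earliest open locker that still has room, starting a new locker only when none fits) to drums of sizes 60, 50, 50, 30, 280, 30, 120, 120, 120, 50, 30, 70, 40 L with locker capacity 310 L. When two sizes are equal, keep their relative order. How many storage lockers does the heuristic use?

4

Sorted descending: 280, 120, 120, 120, 70, 60, 50, 50, 50, 40, 30, 30, 30.
  280 → locker 1 (new)  [load 280/310]
  120 → locker 2 (new)  [load 120/310]
  120 → locker 2  [load 240/310]
  120 → locker 3 (new)  [load 120/310]
  70 → locker 2  [load 310/310]
  60 → locker 3  [load 180/310]
  50 → locker 3  [load 230/310]
  50 → locker 3  [load 280/310]
  50 → locker 4 (new)  [load 50/310]
  40 → locker 4  [load 90/310]
  30 → locker 1  [load 310/310]
  30 → locker 3  [load 310/310]
  30 → locker 4  [load 120/310]
4 storage lockers opened.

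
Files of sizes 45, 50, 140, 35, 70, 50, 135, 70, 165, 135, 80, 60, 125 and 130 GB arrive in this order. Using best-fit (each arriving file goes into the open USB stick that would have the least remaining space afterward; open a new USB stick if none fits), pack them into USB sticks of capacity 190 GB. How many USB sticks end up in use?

8

  45 → USB stick 1 (new)  [load 45/190]
  50 → USB stick 1  [load 95/190]
  140 → USB stick 2 (new)  [load 140/190]
  35 → USB stick 2  [load 175/190]
  70 → USB stick 1  [load 165/190]
  50 → USB stick 3 (new)  [load 50/190]
  135 → USB stick 3  [load 185/190]
  70 → USB stick 4 (new)  [load 70/190]
  165 → USB stick 5 (new)  [load 165/190]
  135 → USB stick 6 (new)  [load 135/190]
  80 → USB stick 4  [load 150/190]
  60 → USB stick 7 (new)  [load 60/190]
  125 → USB stick 7  [load 185/190]
  130 → USB stick 8 (new)  [load 130/190]
8 USB sticks opened.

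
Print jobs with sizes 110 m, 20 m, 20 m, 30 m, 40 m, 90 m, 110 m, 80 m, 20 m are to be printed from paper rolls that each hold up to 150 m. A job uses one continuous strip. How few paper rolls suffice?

4

Total = 110 + 110 + 90 + 80 + 40 + 30 + 20 + 20 + 20 = 520 m.
Lower bound: ⌈520/150⌉ = 4 paper rolls.
A packing using 4 paper rolls:
  roll 1: 110 + 40 = 150
  roll 2: 110 + 30 = 140
  roll 3: 90 + 20 + 20 + 20 = 150
  roll 4: 80 = 80
This matches the lower bound, so 4 is optimal.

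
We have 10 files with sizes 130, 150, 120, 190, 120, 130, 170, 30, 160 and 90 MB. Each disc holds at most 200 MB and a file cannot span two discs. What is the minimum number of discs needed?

9

Total = 190 + 170 + 160 + 150 + 130 + 130 + 120 + 120 + 90 + 30 = 1290 MB.
Lower bound: ⌈1290/200⌉ = 7 discs.
Also, 8 files each exceed 100 MB, and no two of those can share a disc, so at least 8 discs are needed.
A packing using 9 discs:
  disc 1: 190 = 190
  disc 2: 170 + 30 = 200
  disc 3: 160 = 160
  disc 4: 150 = 150
  disc 5: 130 = 130
  disc 6: 130 = 130
  disc 7: 120 = 120
  disc 8: 120 = 120
  disc 9: 90 = 90
No arrangement into 8 discs stays within capacity, so 9 is optimal.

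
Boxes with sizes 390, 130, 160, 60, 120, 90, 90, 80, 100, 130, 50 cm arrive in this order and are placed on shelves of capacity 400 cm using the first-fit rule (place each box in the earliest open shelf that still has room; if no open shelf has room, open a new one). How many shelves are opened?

4

  390 → shelf 1 (new)  [load 390/400]
  130 → shelf 2 (new)  [load 130/400]
  160 → shelf 2  [load 290/400]
  60 → shelf 2  [load 350/400]
  120 → shelf 3 (new)  [load 120/400]
  90 → shelf 3  [load 210/400]
  90 → shelf 3  [load 300/400]
  80 → shelf 3  [load 380/400]
  100 → shelf 4 (new)  [load 100/400]
  130 → shelf 4  [load 230/400]
  50 → shelf 2  [load 400/400]
4 shelves opened.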